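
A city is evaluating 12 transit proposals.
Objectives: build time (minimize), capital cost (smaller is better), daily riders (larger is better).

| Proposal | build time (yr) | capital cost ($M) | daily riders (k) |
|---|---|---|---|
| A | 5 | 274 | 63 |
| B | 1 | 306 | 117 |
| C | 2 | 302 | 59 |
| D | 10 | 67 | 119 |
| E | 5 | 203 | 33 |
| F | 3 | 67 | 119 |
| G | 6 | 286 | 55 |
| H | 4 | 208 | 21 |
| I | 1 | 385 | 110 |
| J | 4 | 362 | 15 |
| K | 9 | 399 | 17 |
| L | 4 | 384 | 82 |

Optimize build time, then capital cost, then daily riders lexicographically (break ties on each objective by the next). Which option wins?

First minimize build time: best is 1, kept {B, I}.
Then minimize capital cost: best is 306, kept {B}.

B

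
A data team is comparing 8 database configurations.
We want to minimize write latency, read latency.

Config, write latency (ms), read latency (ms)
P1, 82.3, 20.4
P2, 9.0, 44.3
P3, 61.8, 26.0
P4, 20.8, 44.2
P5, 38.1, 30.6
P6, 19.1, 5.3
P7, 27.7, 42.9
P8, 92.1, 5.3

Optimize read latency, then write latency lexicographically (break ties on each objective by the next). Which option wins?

First minimize read latency: best is 5.3, kept {P6, P8}.
Then minimize write latency: best is 19.1, kept {P6}.

P6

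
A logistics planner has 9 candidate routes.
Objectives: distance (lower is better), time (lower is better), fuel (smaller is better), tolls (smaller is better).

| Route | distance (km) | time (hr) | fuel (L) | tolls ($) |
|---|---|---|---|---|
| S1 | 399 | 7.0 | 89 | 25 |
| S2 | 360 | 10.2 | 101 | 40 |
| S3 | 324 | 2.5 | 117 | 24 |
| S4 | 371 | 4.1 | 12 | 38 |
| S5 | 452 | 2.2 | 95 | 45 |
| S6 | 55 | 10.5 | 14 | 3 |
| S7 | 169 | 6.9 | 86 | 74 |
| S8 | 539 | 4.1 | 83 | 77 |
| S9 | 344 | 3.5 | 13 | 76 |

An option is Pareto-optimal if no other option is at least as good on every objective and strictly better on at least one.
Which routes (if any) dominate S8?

S4, S9

S4: distance 371≤539, time 4.1≤4.1, fuel 12≤83, tolls 38≤77 — dominates S8.
S9: distance 344≤539, time 3.5≤4.1, fuel 13≤83, tolls 76≤77 — dominates S8.
Others (S1, S2, S3, S5, S6, S7) are each worse than S8 on at least one objective.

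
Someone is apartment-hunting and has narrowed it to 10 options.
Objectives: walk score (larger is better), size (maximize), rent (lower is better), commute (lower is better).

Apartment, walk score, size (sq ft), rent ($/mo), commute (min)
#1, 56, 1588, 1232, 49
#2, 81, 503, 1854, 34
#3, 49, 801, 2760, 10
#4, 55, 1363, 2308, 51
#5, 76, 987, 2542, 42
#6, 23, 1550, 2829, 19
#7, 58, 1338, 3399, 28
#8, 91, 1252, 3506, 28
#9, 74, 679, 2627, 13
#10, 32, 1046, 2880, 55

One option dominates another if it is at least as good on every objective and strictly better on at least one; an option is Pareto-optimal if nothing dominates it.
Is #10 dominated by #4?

#4 vs #10: walk score 55≥32, size 1363≥1046, rent 2308≤2880, commute 51≤55 — #4 is at least as good on every objective with at least one strict improvement.

Yes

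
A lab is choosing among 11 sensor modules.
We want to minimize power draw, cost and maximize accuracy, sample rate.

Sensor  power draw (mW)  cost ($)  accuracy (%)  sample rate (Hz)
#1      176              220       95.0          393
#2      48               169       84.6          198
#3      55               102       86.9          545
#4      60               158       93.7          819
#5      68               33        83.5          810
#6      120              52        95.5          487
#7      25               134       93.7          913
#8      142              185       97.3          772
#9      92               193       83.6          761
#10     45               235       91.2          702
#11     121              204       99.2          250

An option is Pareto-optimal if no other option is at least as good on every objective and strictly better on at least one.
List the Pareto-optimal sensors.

#3, #5, #6, #7, #8, #11

#1: dominated by #6 (power draw 120≤176, cost 52≤220, accuracy 95.5≥95.0, sample rate 487≥393).
#2: dominated by #7 (power draw 25≤48, cost 134≤169, accuracy 93.7≥84.6, sample rate 913≥198).
#3: not dominated.
#4: dominated by #7 (power draw 25≤60, cost 134≤158, accuracy 93.7≥93.7, sample rate 913≥819).
#5: not dominated (best cost).
#6: not dominated.
#7: not dominated (best power draw).
#8: not dominated.
#9: dominated by #4 (power draw 60≤92, cost 158≤193, accuracy 93.7≥83.6, sample rate 819≥761).
#10: dominated by #7 (power draw 25≤45, cost 134≤235, accuracy 93.7≥91.2, sample rate 913≥702).
#11: not dominated (best accuracy).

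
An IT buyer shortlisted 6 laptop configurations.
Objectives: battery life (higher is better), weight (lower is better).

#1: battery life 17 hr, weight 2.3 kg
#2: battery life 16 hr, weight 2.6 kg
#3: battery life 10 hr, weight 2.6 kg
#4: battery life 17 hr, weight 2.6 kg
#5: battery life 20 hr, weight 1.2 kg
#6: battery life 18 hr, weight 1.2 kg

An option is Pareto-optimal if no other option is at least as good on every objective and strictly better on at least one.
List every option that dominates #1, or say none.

#5: battery life 20≥17, weight 1.2≤2.3 — dominates #1.
#6: battery life 18≥17, weight 1.2≤2.3 — dominates #1.
Others (#2, #3, #4) are each worse than #1 on at least one objective.

#5, #6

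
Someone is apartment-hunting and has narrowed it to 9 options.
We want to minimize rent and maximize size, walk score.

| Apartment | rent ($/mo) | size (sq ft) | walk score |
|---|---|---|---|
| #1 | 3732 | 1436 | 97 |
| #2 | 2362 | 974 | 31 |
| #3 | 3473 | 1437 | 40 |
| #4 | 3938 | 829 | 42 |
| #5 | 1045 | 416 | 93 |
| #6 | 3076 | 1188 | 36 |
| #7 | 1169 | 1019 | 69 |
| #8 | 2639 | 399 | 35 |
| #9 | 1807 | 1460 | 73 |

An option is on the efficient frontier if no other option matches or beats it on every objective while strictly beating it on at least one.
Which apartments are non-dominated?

#1: not dominated (best walk score).
#2: dominated by #7 (rent 1169≤2362, size 1019≥974, walk score 69≥31).
#3: dominated by #9 (rent 1807≤3473, size 1460≥1437, walk score 73≥40).
#4: dominated by #1 (rent 3732≤3938, size 1436≥829, walk score 97≥42).
#5: not dominated (best rent).
#6: dominated by #9 (rent 1807≤3076, size 1460≥1188, walk score 73≥36).
#7: not dominated.
#8: dominated by #5 (rent 1045≤2639, size 416≥399, walk score 93≥35).
#9: not dominated (best size).

#1, #5, #7, #9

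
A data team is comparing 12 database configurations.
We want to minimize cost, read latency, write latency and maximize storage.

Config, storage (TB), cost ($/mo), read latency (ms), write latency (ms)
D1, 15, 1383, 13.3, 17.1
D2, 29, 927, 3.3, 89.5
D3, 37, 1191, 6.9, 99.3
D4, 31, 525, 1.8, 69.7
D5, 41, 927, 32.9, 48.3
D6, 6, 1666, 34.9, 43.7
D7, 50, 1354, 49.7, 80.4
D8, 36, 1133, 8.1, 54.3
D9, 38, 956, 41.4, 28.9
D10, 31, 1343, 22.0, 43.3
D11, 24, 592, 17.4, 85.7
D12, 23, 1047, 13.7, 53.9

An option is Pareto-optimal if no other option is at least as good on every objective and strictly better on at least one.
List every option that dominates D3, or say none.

D1: worse on storage (15 vs 37).
D2: worse on storage (29 vs 37).
D4: worse on storage (31 vs 37).
D5: worse on read latency (32.9 vs 6.9).
D6: worse on storage (6 vs 37).
D7: worse on cost (1354 vs 1191).
D8: worse on storage (36 vs 37).
D9: worse on read latency (41.4 vs 6.9).
D10: worse on storage (31 vs 37).
D11: worse on storage (24 vs 37).
D12: worse on storage (23 vs 37).
No option dominates D3.

none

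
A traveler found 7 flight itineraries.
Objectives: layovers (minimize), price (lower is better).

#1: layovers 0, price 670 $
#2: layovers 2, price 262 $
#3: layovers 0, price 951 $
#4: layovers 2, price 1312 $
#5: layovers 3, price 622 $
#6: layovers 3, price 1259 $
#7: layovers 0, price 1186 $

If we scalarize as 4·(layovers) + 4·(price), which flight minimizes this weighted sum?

#1: 4·0 + 4·670 = 2680
#2: 4·2 + 4·262 = 1056
#3: 4·0 + 4·951 = 3804
#4: 4·2 + 4·1312 = 5256
#5: 4·3 + 4·622 = 2500
#6: 4·3 + 4·1259 = 5048
#7: 4·0 + 4·1186 = 4744
Lowest: #2 at 1056.

#2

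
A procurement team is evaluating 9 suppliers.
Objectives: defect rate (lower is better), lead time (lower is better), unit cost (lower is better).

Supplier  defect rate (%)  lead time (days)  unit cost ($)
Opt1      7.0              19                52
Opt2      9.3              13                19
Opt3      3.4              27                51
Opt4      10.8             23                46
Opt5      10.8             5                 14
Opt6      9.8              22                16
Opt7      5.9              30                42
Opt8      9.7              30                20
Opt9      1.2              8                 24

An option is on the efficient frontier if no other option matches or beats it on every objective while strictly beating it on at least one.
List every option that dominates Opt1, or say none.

Opt9: defect rate 1.2≤7.0, lead time 8≤19, unit cost 24≤52 — dominates Opt1.
Others (Opt2, Opt3, Opt4, Opt5, Opt6, Opt7, Opt8) are each worse than Opt1 on at least one objective.

Opt9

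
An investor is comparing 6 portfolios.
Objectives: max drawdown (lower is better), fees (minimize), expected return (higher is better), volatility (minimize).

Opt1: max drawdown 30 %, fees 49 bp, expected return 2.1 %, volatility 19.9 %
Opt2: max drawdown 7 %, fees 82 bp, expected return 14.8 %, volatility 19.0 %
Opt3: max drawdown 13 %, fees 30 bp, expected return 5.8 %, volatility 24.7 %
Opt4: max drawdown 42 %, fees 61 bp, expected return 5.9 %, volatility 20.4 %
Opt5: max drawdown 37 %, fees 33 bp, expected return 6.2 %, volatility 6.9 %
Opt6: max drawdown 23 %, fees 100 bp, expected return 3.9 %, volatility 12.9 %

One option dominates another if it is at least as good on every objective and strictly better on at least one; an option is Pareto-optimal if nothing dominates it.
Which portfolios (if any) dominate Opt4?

Opt5: max drawdown 37≤42, fees 33≤61, expected return 6.2≥5.9, volatility 6.9≤20.4 — dominates Opt4.
Others (Opt1, Opt2, Opt3, Opt6) are each worse than Opt4 on at least one objective.

Opt5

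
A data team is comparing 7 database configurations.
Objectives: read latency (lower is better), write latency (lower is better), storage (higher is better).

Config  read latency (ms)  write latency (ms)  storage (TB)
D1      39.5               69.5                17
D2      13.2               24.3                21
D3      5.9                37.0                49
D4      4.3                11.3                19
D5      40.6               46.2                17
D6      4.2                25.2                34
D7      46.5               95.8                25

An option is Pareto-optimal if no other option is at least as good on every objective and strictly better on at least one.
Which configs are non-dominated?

D2, D3, D4, D6

D1: dominated by D2 (read latency 13.2≤39.5, write latency 24.3≤69.5, storage 21≥17).
D2: not dominated.
D3: not dominated (best storage).
D4: not dominated (best write latency).
D5: dominated by D2 (read latency 13.2≤40.6, write latency 24.3≤46.2, storage 21≥17).
D6: not dominated (best read latency).
D7: dominated by D3 (read latency 5.9≤46.5, write latency 37.0≤95.8, storage 49≥25).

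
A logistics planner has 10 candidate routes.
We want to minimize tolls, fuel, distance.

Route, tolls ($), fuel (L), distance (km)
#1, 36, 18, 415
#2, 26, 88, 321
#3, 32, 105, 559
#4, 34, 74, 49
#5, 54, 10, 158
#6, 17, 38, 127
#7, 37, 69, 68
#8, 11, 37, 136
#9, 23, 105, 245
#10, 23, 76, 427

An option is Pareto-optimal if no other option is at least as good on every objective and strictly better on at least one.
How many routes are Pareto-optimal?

#1: not dominated.
#2: dominated by #6 (tolls 17≤26, fuel 38≤88, distance 127≤321).
#3: dominated by #2 (tolls 26≤32, fuel 88≤105, distance 321≤559).
#4: not dominated (best distance).
#5: not dominated (best fuel).
#6: not dominated.
#7: not dominated.
#8: not dominated (best tolls).
#9: dominated by #6 (tolls 17≤23, fuel 38≤105, distance 127≤245).
#10: dominated by #6 (tolls 17≤23, fuel 38≤76, distance 127≤427).
Pareto-optimal: #1, #4, #5, #6, #7, #8 → 6.

6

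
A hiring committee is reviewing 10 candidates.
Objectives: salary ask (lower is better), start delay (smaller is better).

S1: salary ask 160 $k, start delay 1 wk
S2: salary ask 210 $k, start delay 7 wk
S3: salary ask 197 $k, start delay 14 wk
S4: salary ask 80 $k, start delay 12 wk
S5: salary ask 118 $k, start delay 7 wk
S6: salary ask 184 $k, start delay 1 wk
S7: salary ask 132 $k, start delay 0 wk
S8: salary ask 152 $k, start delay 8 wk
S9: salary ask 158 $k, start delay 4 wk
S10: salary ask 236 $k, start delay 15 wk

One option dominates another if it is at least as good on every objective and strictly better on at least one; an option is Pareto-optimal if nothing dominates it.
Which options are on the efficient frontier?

S4, S5, S7

S1: dominated by S7 (salary ask 132≤160, start delay 0≤1).
S2: dominated by S1 (salary ask 160≤210, start delay 1≤7).
S3: dominated by S1 (salary ask 160≤197, start delay 1≤14).
S4: not dominated (best salary ask).
S5: not dominated.
S6: dominated by S1 (salary ask 160≤184, start delay 1≤1).
S7: not dominated (best start delay).
S8: dominated by S5 (salary ask 118≤152, start delay 7≤8).
S9: dominated by S7 (salary ask 132≤158, start delay 0≤4).
S10: dominated by S1 (salary ask 160≤236, start delay 1≤15).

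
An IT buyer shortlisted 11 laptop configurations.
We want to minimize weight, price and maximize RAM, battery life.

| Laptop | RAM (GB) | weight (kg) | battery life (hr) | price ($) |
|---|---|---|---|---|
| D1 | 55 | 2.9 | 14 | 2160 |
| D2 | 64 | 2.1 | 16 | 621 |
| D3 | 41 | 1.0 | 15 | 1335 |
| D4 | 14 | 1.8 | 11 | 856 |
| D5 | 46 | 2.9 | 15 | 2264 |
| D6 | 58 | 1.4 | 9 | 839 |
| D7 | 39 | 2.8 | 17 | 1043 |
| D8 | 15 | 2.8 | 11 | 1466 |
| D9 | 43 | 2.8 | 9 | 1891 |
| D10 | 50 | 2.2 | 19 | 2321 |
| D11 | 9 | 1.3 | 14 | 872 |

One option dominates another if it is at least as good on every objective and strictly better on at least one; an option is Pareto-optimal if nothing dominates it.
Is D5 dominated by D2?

Yes

D2 vs D5: RAM 64≥46, weight 2.1≤2.9, battery life 16≥15, price 621≤2264 — D2 is at least as good on every objective with at least one strict improvement.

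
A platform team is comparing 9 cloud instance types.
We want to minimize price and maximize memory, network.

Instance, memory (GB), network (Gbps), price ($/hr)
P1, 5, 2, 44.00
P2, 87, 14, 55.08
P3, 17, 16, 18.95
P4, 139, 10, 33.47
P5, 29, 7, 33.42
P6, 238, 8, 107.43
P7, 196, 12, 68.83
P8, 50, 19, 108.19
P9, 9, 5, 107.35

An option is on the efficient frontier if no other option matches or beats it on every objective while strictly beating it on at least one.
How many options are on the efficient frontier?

7

P1: dominated by P3 (memory 17≥5, network 16≥2, price 18.95≤44.00).
P2: not dominated.
P3: not dominated (best price).
P4: not dominated.
P5: not dominated.
P6: not dominated (best memory).
P7: not dominated.
P8: not dominated (best network).
P9: dominated by P2 (memory 87≥9, network 14≥5, price 55.08≤107.35).
Pareto-optimal: P2, P3, P4, P5, P6, P7, P8 → 7.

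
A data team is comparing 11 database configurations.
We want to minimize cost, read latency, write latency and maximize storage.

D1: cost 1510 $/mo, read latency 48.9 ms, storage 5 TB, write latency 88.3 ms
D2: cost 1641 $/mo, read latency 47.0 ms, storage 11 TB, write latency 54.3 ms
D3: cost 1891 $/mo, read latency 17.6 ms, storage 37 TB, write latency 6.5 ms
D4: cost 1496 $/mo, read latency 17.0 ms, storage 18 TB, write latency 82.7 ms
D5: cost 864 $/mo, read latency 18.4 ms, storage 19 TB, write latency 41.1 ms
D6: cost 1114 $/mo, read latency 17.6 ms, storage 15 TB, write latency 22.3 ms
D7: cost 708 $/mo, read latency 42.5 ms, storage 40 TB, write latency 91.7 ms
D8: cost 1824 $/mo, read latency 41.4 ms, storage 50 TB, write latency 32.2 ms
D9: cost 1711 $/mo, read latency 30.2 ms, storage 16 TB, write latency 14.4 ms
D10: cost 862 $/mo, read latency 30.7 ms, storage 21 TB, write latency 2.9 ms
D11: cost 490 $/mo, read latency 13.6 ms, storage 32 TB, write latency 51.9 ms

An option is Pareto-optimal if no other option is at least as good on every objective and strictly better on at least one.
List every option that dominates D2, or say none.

D5: cost 864≤1641, read latency 18.4≤47.0, storage 19≥11, write latency 41.1≤54.3 — dominates D2.
D6: cost 1114≤1641, read latency 17.6≤47.0, storage 15≥11, write latency 22.3≤54.3 — dominates D2.
D10: cost 862≤1641, read latency 30.7≤47.0, storage 21≥11, write latency 2.9≤54.3 — dominates D2.
D11: cost 490≤1641, read latency 13.6≤47.0, storage 32≥11, write latency 51.9≤54.3 — dominates D2.
Others (D1, D3, D4, D7, D8, D9) are each worse than D2 on at least one objective.

D5, D6, D10, D11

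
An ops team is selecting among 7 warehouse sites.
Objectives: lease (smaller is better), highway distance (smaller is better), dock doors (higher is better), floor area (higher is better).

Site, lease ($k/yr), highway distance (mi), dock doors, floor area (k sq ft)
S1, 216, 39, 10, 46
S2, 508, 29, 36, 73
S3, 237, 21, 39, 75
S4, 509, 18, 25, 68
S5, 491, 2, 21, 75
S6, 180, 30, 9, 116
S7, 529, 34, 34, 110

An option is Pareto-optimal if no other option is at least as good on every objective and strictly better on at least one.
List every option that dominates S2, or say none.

S3: lease 237≤508, highway distance 21≤29, dock doors 39≥36, floor area 75≥73 — dominates S2.
Others (S1, S4, S5, S6, S7) are each worse than S2 on at least one objective.

S3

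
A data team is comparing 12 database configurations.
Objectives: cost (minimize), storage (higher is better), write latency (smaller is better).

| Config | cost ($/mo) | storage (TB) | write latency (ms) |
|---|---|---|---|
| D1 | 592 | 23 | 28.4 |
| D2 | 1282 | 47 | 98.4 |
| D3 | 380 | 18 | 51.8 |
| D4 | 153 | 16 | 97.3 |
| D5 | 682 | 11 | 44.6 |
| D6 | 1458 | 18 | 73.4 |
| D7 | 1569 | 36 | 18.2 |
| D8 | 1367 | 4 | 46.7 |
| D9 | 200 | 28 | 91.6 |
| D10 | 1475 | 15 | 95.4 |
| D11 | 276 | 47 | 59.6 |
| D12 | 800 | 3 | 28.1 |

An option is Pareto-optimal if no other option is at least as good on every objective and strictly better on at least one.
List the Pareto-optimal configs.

D1: not dominated.
D2: dominated by D11 (cost 276≤1282, storage 47≥47, write latency 59.6≤98.4).
D3: not dominated.
D4: not dominated (best cost).
D5: dominated by D1 (cost 592≤682, storage 23≥11, write latency 28.4≤44.6).
D6: dominated by D1 (cost 592≤1458, storage 23≥18, write latency 28.4≤73.4).
D7: not dominated (best write latency).
D8: dominated by D1 (cost 592≤1367, storage 23≥4, write latency 28.4≤46.7).
D9: not dominated.
D10: dominated by D1 (cost 592≤1475, storage 23≥15, write latency 28.4≤95.4).
D11: not dominated.
D12: not dominated.

D1, D3, D4, D7, D9, D11, D12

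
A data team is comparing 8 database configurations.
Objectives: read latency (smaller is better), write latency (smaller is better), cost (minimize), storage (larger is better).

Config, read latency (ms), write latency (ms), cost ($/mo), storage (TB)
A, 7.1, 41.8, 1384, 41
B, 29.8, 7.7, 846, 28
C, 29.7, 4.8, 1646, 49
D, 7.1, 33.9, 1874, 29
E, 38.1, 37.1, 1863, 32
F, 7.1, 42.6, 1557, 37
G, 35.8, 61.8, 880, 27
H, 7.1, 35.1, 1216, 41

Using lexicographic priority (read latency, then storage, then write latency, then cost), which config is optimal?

H

First minimize read latency: best is 7.1, kept {A, D, F, H}.
Then maximize storage: best is 41, kept {A, H}.
Then minimize write latency: best is 35.1, kept {H}.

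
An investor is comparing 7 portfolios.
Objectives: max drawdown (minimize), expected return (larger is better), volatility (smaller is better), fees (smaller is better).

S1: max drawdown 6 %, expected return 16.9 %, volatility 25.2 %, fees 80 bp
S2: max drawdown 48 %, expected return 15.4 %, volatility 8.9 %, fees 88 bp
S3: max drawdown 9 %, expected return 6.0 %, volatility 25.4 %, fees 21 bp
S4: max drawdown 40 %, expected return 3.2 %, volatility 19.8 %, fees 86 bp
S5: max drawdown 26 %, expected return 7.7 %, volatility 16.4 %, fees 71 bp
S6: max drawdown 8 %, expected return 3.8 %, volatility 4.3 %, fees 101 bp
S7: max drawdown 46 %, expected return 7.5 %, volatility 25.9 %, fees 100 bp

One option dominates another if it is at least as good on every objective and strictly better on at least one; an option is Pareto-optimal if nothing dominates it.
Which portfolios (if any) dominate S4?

S5

S5: max drawdown 26≤40, expected return 7.7≥3.2, volatility 16.4≤19.8, fees 71≤86 — dominates S4.
Others (S1, S2, S3, S6, S7) are each worse than S4 on at least one objective.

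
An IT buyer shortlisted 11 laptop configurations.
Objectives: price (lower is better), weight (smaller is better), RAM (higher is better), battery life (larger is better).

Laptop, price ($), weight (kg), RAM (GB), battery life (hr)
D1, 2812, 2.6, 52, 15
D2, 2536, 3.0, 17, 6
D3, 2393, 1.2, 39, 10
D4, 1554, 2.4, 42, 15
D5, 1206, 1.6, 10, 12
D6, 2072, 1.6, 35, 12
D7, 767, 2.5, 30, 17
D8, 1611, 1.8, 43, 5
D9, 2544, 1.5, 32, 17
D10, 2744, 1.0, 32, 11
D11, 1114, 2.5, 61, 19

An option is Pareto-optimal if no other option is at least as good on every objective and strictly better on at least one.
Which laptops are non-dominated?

D1: dominated by D11 (price 1114≤2812, weight 2.5≤2.6, RAM 61≥52, battery life 19≥15).
D2: dominated by D3 (price 2393≤2536, weight 1.2≤3.0, RAM 39≥17, battery life 10≥6).
D3: not dominated.
D4: not dominated.
D5: not dominated.
D6: not dominated.
D7: not dominated (best price).
D8: not dominated.
D9: not dominated.
D10: not dominated (best weight).
D11: not dominated (best RAM).

D3, D4, D5, D6, D7, D8, D9, D10, D11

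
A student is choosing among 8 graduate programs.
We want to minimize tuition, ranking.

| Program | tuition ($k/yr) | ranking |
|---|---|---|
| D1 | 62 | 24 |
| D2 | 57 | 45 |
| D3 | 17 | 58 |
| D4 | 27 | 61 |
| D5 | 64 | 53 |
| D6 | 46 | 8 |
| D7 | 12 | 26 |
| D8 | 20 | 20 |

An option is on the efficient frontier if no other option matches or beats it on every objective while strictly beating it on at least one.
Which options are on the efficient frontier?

D6, D7, D8

D1: dominated by D6 (tuition 46≤62, ranking 8≤24).
D2: dominated by D6 (tuition 46≤57, ranking 8≤45).
D3: dominated by D7 (tuition 12≤17, ranking 26≤58).
D4: dominated by D3 (tuition 17≤27, ranking 58≤61).
D5: dominated by D1 (tuition 62≤64, ranking 24≤53).
D6: not dominated (best ranking).
D7: not dominated (best tuition).
D8: not dominated.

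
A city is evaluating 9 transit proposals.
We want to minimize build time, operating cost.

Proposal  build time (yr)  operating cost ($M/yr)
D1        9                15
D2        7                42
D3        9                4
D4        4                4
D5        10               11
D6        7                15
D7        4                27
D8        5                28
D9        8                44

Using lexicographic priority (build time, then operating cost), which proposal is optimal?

D4

First minimize build time: best is 4, kept {D4, D7}.
Then minimize operating cost: best is 4, kept {D4}.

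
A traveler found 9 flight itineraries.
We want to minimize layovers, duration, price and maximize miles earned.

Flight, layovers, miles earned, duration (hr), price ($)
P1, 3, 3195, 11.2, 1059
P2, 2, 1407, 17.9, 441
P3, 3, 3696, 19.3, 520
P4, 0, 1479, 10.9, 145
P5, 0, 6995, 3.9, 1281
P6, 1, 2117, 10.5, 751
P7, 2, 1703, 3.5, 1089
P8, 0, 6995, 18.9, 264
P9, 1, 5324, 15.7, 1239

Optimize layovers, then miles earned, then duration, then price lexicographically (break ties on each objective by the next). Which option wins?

P5

First minimize layovers: best is 0, kept {P4, P5, P8}.
Then maximize miles earned: best is 6995, kept {P5, P8}.
Then minimize duration: best is 3.9, kept {P5}.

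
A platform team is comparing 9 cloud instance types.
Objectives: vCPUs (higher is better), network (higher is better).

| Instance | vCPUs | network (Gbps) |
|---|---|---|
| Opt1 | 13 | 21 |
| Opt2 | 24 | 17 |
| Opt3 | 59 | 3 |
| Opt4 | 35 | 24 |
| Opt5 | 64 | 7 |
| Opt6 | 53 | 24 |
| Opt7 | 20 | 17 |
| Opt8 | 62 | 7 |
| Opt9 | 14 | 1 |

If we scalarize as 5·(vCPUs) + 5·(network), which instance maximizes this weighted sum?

Opt6

Opt1: 5·13 + 5·21 = 170
Opt2: 5·24 + 5·17 = 205
Opt3: 5·59 + 5·3 = 310
Opt4: 5·35 + 5·24 = 295
Opt5: 5·64 + 5·7 = 355
Opt6: 5·53 + 5·24 = 385
Opt7: 5·20 + 5·17 = 185
Opt8: 5·62 + 5·7 = 345
Opt9: 5·14 + 5·1 = 75
Highest: Opt6 at 385.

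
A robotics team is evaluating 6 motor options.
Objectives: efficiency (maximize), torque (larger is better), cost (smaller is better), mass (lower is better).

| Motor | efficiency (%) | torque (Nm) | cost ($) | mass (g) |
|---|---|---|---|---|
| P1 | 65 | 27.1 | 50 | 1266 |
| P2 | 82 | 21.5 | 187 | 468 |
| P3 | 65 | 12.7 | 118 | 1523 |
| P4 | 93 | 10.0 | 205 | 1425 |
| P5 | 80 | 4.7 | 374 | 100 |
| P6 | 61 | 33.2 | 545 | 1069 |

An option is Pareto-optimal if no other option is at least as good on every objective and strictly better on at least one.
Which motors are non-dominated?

P1: not dominated (best cost).
P2: not dominated.
P3: dominated by P1 (efficiency 65≥65, torque 27.1≥12.7, cost 50≤118, mass 1266≤1523).
P4: not dominated (best efficiency).
P5: not dominated (best mass).
P6: not dominated (best torque).

P1, P2, P4, P5, P6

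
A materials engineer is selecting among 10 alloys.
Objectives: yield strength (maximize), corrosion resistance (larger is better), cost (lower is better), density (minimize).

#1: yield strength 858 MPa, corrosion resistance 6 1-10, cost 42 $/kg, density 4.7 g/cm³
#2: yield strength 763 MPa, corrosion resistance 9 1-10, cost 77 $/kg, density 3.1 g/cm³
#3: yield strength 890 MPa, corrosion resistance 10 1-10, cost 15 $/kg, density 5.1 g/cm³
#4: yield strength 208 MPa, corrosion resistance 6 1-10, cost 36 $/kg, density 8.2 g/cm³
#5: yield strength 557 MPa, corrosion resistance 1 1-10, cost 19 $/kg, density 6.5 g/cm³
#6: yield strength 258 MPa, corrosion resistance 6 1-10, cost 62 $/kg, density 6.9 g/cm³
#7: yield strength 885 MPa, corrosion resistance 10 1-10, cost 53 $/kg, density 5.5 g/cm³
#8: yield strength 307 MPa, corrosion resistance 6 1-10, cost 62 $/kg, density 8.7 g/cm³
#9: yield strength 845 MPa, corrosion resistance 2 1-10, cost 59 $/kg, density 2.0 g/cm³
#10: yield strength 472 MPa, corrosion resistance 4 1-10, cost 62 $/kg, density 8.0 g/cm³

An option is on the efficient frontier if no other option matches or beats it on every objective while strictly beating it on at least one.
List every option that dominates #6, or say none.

#1, #3, #7

#1: yield strength 858≥258, corrosion resistance 6≥6, cost 42≤62, density 4.7≤6.9 — dominates #6.
#3: yield strength 890≥258, corrosion resistance 10≥6, cost 15≤62, density 5.1≤6.9 — dominates #6.
#7: yield strength 885≥258, corrosion resistance 10≥6, cost 53≤62, density 5.5≤6.9 — dominates #6.
Others (#2, #4, #5, #8, #9, #10) are each worse than #6 on at least one objective.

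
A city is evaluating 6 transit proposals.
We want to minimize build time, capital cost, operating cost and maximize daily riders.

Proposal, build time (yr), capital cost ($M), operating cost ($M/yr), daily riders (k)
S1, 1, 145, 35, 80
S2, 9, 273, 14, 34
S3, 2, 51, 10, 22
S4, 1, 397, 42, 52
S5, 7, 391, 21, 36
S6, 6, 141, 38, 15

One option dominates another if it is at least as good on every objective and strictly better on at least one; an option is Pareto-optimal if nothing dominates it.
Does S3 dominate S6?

Yes

S3 vs S6: build time 2≤6, capital cost 51≤141, operating cost 10≤38, daily riders 22≥15 — S3 is at least as good on every objective with at least one strict improvement.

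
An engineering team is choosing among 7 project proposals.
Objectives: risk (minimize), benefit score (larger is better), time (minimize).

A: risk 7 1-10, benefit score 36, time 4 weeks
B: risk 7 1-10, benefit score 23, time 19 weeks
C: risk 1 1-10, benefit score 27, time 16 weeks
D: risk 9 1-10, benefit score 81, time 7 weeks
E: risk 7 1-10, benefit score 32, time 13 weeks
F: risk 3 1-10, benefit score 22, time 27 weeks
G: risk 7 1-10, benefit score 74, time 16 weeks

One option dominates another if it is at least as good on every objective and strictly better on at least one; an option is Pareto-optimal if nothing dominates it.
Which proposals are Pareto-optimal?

A: not dominated (best time).
B: dominated by A (risk 7≤7, benefit score 36≥23, time 4≤19).
C: not dominated (best risk).
D: not dominated (best benefit score).
E: dominated by A (risk 7≤7, benefit score 36≥32, time 4≤13).
F: dominated by C (risk 1≤3, benefit score 27≥22, time 16≤27).
G: not dominated.

A, C, D, G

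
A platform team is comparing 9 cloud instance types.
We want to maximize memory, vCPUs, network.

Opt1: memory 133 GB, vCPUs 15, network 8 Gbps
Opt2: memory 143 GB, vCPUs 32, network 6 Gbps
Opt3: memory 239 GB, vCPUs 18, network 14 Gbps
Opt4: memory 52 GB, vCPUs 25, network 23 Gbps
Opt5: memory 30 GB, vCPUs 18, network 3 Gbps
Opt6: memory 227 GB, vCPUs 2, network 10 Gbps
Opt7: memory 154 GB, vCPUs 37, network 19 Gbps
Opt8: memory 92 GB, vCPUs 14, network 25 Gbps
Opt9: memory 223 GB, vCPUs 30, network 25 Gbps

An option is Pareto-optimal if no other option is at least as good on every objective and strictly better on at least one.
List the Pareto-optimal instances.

Opt1: dominated by Opt3 (memory 239≥133, vCPUs 18≥15, network 14≥8).
Opt2: dominated by Opt7 (memory 154≥143, vCPUs 37≥32, network 19≥6).
Opt3: not dominated (best memory).
Opt4: dominated by Opt9 (memory 223≥52, vCPUs 30≥25, network 25≥23).
Opt5: dominated by Opt2 (memory 143≥30, vCPUs 32≥18, network 6≥3).
Opt6: dominated by Opt3 (memory 239≥227, vCPUs 18≥2, network 14≥10).
Opt7: not dominated (best vCPUs).
Opt8: dominated by Opt9 (memory 223≥92, vCPUs 30≥14, network 25≥25).
Opt9: not dominated.

Opt3, Opt7, Opt9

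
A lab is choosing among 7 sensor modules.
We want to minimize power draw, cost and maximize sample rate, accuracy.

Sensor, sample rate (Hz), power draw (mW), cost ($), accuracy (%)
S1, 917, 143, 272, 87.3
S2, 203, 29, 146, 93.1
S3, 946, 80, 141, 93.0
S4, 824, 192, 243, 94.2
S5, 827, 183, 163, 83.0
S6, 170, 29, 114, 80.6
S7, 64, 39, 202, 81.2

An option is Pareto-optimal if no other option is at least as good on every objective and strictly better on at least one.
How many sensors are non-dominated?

S1: dominated by S3 (sample rate 946≥917, power draw 80≤143, cost 141≤272, accuracy 93.0≥87.3).
S2: not dominated.
S3: not dominated (best sample rate).
S4: not dominated (best accuracy).
S5: dominated by S3 (sample rate 946≥827, power draw 80≤183, cost 141≤163, accuracy 93.0≥83.0).
S6: not dominated (best cost).
S7: dominated by S2 (sample rate 203≥64, power draw 29≤39, cost 146≤202, accuracy 93.1≥81.2).
Pareto-optimal: S2, S3, S4, S6 → 4.

4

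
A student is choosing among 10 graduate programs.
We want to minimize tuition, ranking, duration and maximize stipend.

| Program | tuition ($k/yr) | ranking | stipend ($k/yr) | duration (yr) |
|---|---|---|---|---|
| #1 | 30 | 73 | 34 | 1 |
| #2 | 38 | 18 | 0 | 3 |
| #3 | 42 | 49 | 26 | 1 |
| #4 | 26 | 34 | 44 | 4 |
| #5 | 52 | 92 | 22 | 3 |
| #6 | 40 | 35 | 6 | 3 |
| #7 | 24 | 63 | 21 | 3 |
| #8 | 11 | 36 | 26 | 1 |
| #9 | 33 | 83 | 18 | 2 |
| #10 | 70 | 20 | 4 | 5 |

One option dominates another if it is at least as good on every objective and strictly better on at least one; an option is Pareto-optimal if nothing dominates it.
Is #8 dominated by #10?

No

#10 vs #8: #10 is worse on tuition (70 vs 11), so it does not dominate #8.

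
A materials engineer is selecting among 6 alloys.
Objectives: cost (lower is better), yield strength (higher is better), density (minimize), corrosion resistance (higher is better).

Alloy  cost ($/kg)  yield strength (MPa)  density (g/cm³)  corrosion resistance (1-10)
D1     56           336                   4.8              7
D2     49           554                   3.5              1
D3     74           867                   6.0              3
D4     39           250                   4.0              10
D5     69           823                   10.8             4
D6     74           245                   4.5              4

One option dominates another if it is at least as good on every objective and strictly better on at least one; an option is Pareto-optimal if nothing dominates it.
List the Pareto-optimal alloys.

D1: not dominated.
D2: not dominated (best density).
D3: not dominated (best yield strength).
D4: not dominated (best cost).
D5: not dominated.
D6: dominated by D4 (cost 39≤74, yield strength 250≥245, density 4.0≤4.5, corrosion resistance 10≥4).

D1, D2, D3, D4, D5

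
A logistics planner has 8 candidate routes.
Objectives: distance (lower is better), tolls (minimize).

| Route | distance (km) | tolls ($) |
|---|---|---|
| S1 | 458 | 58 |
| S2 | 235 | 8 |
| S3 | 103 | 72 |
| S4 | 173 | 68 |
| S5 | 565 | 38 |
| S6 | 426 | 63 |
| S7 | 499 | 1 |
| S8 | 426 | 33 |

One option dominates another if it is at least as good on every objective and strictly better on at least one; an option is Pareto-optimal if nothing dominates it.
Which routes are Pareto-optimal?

S2, S3, S4, S7

S1: dominated by S2 (distance 235≤458, tolls 8≤58).
S2: not dominated.
S3: not dominated (best distance).
S4: not dominated.
S5: dominated by S2 (distance 235≤565, tolls 8≤38).
S6: dominated by S2 (distance 235≤426, tolls 8≤63).
S7: not dominated (best tolls).
S8: dominated by S2 (distance 235≤426, tolls 8≤33).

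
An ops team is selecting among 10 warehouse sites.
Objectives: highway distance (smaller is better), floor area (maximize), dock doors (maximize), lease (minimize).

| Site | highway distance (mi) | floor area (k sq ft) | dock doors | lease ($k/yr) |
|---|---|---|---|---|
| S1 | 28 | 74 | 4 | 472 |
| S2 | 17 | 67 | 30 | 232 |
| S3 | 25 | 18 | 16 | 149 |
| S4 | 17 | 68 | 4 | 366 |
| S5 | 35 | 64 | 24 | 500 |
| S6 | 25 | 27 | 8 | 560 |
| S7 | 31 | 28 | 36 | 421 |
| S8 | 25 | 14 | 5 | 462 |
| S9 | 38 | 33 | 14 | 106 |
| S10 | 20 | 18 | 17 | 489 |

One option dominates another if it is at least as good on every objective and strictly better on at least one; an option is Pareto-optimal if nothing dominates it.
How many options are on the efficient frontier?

S1: not dominated (best floor area).
S2: not dominated.
S3: not dominated.
S4: not dominated.
S5: dominated by S2 (highway distance 17≤35, floor area 67≥64, dock doors 30≥24, lease 232≤500).
S6: dominated by S2 (highway distance 17≤25, floor area 67≥27, dock doors 30≥8, lease 232≤560).
S7: not dominated (best dock doors).
S8: dominated by S2 (highway distance 17≤25, floor area 67≥14, dock doors 30≥5, lease 232≤462).
S9: not dominated (best lease).
S10: dominated by S2 (highway distance 17≤20, floor area 67≥18, dock doors 30≥17, lease 232≤489).
Pareto-optimal: S1, S2, S3, S4, S7, S9 → 6.

6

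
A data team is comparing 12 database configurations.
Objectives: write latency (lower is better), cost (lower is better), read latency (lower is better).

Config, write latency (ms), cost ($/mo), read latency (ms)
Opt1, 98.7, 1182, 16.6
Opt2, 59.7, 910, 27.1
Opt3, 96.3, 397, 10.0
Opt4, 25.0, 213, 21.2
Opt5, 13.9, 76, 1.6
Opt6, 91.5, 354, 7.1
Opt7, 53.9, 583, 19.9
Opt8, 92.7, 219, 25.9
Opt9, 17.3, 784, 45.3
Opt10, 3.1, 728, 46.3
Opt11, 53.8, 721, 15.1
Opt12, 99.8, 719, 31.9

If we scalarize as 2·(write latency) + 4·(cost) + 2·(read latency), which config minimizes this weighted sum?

Opt5

Opt1: 2·98.7 + 4·1182 + 2·16.6 = 4958.6
Opt2: 2·59.7 + 4·910 + 2·27.1 = 3813.6
Opt3: 2·96.3 + 4·397 + 2·10.0 = 1800.6
Opt4: 2·25.0 + 4·213 + 2·21.2 = 944.4
Opt5: 2·13.9 + 4·76 + 2·1.6 = 335.0
Opt6: 2·91.5 + 4·354 + 2·7.1 = 1613.2
Opt7: 2·53.9 + 4·583 + 2·19.9 = 2479.6
Opt8: 2·92.7 + 4·219 + 2·25.9 = 1113.2
Opt9: 2·17.3 + 4·784 + 2·45.3 = 3261.2
Opt10: 2·3.1 + 4·728 + 2·46.3 = 3010.8
Opt11: 2·53.8 + 4·721 + 2·15.1 = 3021.8
Opt12: 2·99.8 + 4·719 + 2·31.9 = 3139.4
Lowest: Opt5 at 335.0.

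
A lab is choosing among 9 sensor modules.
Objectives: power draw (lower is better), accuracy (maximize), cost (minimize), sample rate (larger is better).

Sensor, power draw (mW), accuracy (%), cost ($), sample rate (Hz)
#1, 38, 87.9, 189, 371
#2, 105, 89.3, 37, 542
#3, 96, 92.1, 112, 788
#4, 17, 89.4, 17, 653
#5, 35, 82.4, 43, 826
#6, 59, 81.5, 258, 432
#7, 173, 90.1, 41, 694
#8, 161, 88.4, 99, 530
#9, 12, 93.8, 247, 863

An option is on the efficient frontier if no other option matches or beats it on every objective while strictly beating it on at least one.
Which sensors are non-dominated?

#3, #4, #5, #7, #9

#1: dominated by #4 (power draw 17≤38, accuracy 89.4≥87.9, cost 17≤189, sample rate 653≥371).
#2: dominated by #4 (power draw 17≤105, accuracy 89.4≥89.3, cost 17≤37, sample rate 653≥542).
#3: not dominated.
#4: not dominated (best cost).
#5: not dominated.
#6: dominated by #4 (power draw 17≤59, accuracy 89.4≥81.5, cost 17≤258, sample rate 653≥432).
#7: not dominated.
#8: dominated by #2 (power draw 105≤161, accuracy 89.3≥88.4, cost 37≤99, sample rate 542≥530).
#9: not dominated (best power draw).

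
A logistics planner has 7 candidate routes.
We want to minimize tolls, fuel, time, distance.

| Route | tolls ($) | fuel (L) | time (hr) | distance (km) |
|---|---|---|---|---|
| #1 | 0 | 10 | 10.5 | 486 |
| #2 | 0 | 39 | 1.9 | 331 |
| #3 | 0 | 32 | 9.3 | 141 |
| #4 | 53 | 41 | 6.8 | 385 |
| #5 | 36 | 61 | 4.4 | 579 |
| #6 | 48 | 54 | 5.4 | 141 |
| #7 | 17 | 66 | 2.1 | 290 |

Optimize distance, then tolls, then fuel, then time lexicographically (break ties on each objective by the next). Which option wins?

#3

First minimize distance: best is 141, kept {#3, #6}.
Then minimize tolls: best is 0, kept {#3}.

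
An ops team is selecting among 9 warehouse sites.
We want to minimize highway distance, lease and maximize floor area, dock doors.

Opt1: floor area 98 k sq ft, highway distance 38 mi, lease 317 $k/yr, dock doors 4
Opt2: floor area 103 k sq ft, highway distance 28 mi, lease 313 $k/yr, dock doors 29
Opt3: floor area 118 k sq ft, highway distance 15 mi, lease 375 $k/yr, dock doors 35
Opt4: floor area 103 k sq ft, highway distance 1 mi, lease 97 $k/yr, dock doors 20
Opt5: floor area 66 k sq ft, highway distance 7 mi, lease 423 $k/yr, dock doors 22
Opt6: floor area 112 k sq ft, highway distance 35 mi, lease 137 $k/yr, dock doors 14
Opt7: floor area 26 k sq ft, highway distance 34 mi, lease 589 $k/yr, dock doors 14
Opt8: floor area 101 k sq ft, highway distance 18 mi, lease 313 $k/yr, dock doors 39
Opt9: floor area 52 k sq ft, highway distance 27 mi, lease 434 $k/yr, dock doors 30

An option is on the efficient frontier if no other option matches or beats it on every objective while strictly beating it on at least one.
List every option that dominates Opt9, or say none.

Opt3: floor area 118≥52, highway distance 15≤27, lease 375≤434, dock doors 35≥30 — dominates Opt9.
Opt8: floor area 101≥52, highway distance 18≤27, lease 313≤434, dock doors 39≥30 — dominates Opt9.
Others (Opt1, Opt2, Opt4, Opt5, Opt6, Opt7) are each worse than Opt9 on at least one objective.

Opt3, Opt8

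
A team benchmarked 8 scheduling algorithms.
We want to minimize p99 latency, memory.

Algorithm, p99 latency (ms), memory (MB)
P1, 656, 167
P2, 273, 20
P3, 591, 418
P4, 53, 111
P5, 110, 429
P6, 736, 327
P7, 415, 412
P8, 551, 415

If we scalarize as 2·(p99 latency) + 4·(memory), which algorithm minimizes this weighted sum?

P4

P1: 2·656 + 4·167 = 1980
P2: 2·273 + 4·20 = 626
P3: 2·591 + 4·418 = 2854
P4: 2·53 + 4·111 = 550
P5: 2·110 + 4·429 = 1936
P6: 2·736 + 4·327 = 2780
P7: 2·415 + 4·412 = 2478
P8: 2·551 + 4·415 = 2762
Lowest: P4 at 550.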